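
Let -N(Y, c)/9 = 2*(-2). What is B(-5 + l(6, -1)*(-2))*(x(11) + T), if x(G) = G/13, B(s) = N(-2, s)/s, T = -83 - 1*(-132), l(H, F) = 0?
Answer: -23328/65 ≈ -358.89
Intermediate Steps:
N(Y, c) = 36 (N(Y, c) = -18*(-2) = -9*(-4) = 36)
T = 49 (T = -83 + 132 = 49)
B(s) = 36/s
x(G) = G/13 (x(G) = G*(1/13) = G/13)
B(-5 + l(6, -1)*(-2))*(x(11) + T) = (36/(-5 + 0*(-2)))*((1/13)*11 + 49) = (36/(-5 + 0))*(11/13 + 49) = (36/(-5))*(648/13) = (36*(-⅕))*(648/13) = -36/5*648/13 = -23328/65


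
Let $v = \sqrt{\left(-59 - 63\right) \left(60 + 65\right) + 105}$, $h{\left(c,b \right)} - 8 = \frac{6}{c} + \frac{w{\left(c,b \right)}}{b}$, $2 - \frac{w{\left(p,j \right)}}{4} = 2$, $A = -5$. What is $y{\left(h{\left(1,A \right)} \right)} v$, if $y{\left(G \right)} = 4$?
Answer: $4 i \sqrt{15145} \approx 492.26 i$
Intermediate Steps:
$w{\left(p,j \right)} = 0$ ($w{\left(p,j \right)} = 8 - 8 = 0$)
$h{\left(c,b \right)} = 8 + \frac{6}{c}$ ($h{\left(c,b \right)} = 8 + \left(\frac{6}{c} + \frac{0}{b}\right) = 8 + \left(\frac{6}{c} + 0\right) = 8 + \frac{6}{c}$)
$v = i \sqrt{15145}$ ($v = \sqrt{\left(-122\right) 125 + 105} = \sqrt{-15250 + 105} = \sqrt{-15145} = i \sqrt{15145} \approx 123.07 i$)
$y{\left(h{\left(1,A \right)} \right)} v = 4 i \sqrt{15145}$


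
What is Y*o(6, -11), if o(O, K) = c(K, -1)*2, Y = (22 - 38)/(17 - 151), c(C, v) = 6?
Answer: 96/67 ≈ 1.4328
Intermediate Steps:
Y = 8/67 (Y = -16/(-134) = -16*(-1/134) = 8/67 ≈ 0.11940)
o(O, K) = 12 (o(O, K) = 6*2 = 12)
Y*o(6, -11) = (8/67)*12 = 96/67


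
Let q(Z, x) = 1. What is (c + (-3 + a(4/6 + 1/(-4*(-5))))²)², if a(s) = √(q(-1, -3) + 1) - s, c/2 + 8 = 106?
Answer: 582882671041/12960000 - 170043967*√2/54000 ≈ 40522.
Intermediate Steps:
c = 196 (c = -16 + 2*106 = -16 + 212 = 196)
a(s) = √2 - s (a(s) = √(1 + 1) - s = √2 - s)
(c + (-3 + a(4/6 + 1/(-4*(-5))))²)² = (196 + (-3 + (√2 - (4/6 + 1/(-4*(-5)))))²)² = (196 + (-3 + (√2 - (4*(⅙) - ¼*(-⅕))))²)² = (196 + (-3 + (√2 - (⅔ + 1/20)))²)² = (196 + (-3 + (√2 - 1*43/60))²)² = (196 + (-3 + (√2 - 43/60))²)² = (196 + (-3 + (-43/60 + √2))²)² = (196 + (-223/60 + √2)²)²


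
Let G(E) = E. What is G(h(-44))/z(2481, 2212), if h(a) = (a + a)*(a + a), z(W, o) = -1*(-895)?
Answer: 7744/895 ≈ 8.6525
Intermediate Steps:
z(W, o) = 895
h(a) = 4*a² (h(a) = (2*a)*(2*a) = 4*a²)
G(h(-44))/z(2481, 2212) = (4*(-44)²)/895 = (4*1936)*(1/895) = 7744*(1/895) = 7744/895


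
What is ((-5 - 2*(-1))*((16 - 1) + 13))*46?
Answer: -3864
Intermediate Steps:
((-5 - 2*(-1))*((16 - 1) + 13))*46 = ((-5 + 2)*(15 + 13))*46 = -3*28*46 = -84*46 = -3864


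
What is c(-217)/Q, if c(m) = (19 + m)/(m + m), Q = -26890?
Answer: -99/5835130 ≈ -1.6966e-5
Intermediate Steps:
c(m) = (19 + m)/(2*m) (c(m) = (19 + m)/((2*m)) = (19 + m)*(1/(2*m)) = (19 + m)/(2*m))
c(-217)/Q = ((½)*(19 - 217)/(-217))/(-26890) = ((½)*(-1/217)*(-198))*(-1/26890) = (99/217)*(-1/26890) = -99/5835130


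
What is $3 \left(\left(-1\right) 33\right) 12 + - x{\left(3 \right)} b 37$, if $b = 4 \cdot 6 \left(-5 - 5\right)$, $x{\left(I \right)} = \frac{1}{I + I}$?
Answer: $292$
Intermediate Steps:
$x{\left(I \right)} = \frac{1}{2 I}$
$b = -240$ ($b = 24 \left(-5 - 5\right) = 24 \left(-10\right) = -240$)
$3 \left(\left(-1\right) 33\right) 12 + - x{\left(3 \right)} b 37 = 3 \left(\left(-1\right) 33\right) 12 + - \frac{1}{2 \cdot 3} \left(-240\right) 37 = 3 \left(-33\right) 12 + - \frac{1}{2 \cdot 3} \left(-240\right) 37 = \left(-99\right) 12 + \left(-1\right) \frac{1}{6} \left(-240\right) 37 = -1188 + \left(- \frac{1}{6}\right) \left(-240\right) 37 = -1188 + 40 \cdot 37 = -1188 + 1480 = 292$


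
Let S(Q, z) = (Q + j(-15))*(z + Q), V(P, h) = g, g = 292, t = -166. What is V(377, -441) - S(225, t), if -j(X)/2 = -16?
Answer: -14871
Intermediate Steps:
j(X) = 32 (j(X) = -2*(-16) = 32)
V(P, h) = 292
S(Q, z) = (32 + Q)*(Q + z) (S(Q, z) = (Q + 32)*(z + Q) = (32 + Q)*(Q + z))
V(377, -441) - S(225, t) = 292 - (225² + 32*225 + 32*(-166) + 225*(-166)) = 292 - (50625 + 7200 - 5312 - 37350) = 292 - 1*15163 = 292 - 15163 = -14871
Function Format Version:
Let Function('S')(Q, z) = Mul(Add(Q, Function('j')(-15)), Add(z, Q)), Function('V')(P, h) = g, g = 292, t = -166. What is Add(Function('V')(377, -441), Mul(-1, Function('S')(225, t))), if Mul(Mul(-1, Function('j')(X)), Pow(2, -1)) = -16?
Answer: -14871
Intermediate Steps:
Function('j')(X) = 32 (Function('j')(X) = Mul(-2, -16) = 32)
Function('V')(P, h) = 292
Function('S')(Q, z) = Mul(Add(32, Q), Add(Q, z)) (Function('S')(Q, z) = Mul(Add(Q, 32), Add(z, Q)) = Mul(Add(32, Q), Add(Q, z)))
Add(Function('V')(377, -441), Mul(-1, Function('S')(225, t))) = Add(292, Mul(-1, Add(Pow(225, 2), Mul(32, 225), Mul(32, -166), Mul(225, -166)))) = Add(292, Mul(-1, Add(50625, 7200, -5312, -37350))) = Add(292, Mul(-1, 15163)) = Add(292, -15163) = -14871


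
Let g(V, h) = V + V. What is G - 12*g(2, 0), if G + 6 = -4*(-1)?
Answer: -50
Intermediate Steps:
g(V, h) = 2*V
G = -2 (G = -6 - 4*(-1) = -6 + 4 = -2)
G - 12*g(2, 0) = -2 - 24*2 = -2 - 12*4 = -2 - 48 = -50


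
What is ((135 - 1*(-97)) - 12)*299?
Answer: 65780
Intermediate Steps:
((135 - 1*(-97)) - 12)*299 = ((135 + 97) - 12)*299 = (232 - 12)*299 = 220*299 = 65780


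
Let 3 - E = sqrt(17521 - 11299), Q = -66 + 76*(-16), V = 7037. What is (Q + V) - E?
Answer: 5752 + sqrt(6222) ≈ 5830.9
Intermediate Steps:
Q = -1282 (Q = -66 - 1216 = -1282)
E = 3 - sqrt(6222) (E = 3 - sqrt(17521 - 11299) = 3 - sqrt(6222) ≈ -75.880)
(Q + V) - E = (-1282 + 7037) - (3 - sqrt(6222)) = 5755 + (-3 + sqrt(6222)) = 5752 + sqrt(6222)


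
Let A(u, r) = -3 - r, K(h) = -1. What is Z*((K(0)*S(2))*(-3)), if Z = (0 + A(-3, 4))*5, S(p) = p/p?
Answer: -105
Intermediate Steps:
S(p) = 1
Z = -35 (Z = (0 + (-3 - 1*4))*5 = (0 + (-3 - 4))*5 = (0 - 7)*5 = -7*5 = -35)
Z*((K(0)*S(2))*(-3)) = -35*(-1*1)*(-3) = -(-35)*(-3) = -35*3 = -105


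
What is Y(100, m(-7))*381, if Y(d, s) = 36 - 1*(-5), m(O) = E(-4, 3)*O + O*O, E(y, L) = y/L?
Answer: 15621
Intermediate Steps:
m(O) = O**2 - 4*O/3 (m(O) = (-4/3)*O + O*O = (-4*1/3)*O + O**2 = -4*O/3 + O**2 = O**2 - 4*O/3)
Y(d, s) = 41 (Y(d, s) = 36 + 5 = 41)
Y(100, m(-7))*381 = 41*381 = 15621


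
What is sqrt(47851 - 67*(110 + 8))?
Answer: sqrt(39945) ≈ 199.86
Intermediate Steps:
sqrt(47851 - 67*(110 + 8)) = sqrt(47851 - 67*118) = sqrt(47851 - 7906) = sqrt(39945)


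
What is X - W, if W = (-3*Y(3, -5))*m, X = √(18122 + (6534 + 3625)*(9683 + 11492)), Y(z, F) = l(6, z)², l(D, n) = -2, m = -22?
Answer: -264 + 9*√2655987 ≈ 14403.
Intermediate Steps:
Y(z, F) = 4 (Y(z, F) = (-2)² = 4)
X = 9*√2655987 (X = √(18122 + 10159*21175) = √(18122 + 215116825) = √215134947 = 9*√2655987 ≈ 14667.)
W = 264 (W = -3*4*(-22) = -12*(-22) = 264)
X - W = 9*√2655987 - 1*264 = 9*√2655987 - 264 = -264 + 9*√2655987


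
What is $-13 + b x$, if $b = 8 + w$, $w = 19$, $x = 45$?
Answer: $1202$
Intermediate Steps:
$b = 27$ ($b = 8 + 19 = 27$)
$-13 + b x = -13 + 27 \cdot 45 = -13 + 1215 = 1202$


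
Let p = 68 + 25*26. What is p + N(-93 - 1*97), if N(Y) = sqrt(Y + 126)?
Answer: 718 + 8*I ≈ 718.0 + 8.0*I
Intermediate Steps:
p = 718 (p = 68 + 650 = 718)
N(Y) = sqrt(126 + Y)
p + N(-93 - 1*97) = 718 + sqrt(126 + (-93 - 1*97)) = 718 + sqrt(126 + (-93 - 97)) = 718 + sqrt(126 - 190) = 718 + sqrt(-64) = 718 + 8*I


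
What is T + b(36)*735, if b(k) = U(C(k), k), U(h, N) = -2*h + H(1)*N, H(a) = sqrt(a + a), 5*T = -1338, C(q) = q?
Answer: -265938/5 + 26460*sqrt(2) ≈ -15768.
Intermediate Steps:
T = -1338/5 (T = (1/5)*(-1338) = -1338/5 ≈ -267.60)
H(a) = sqrt(2)*sqrt(a) (H(a) = sqrt(2*a) = sqrt(2)*sqrt(a))
U(h, N) = -2*h + N*sqrt(2) (U(h, N) = -2*h + (sqrt(2)*sqrt(1))*N = -2*h + (sqrt(2)*1)*N = -2*h + sqrt(2)*N = -2*h + N*sqrt(2))
b(k) = -2*k + k*sqrt(2)
T + b(36)*735 = -1338/5 + (36*(-2 + sqrt(2)))*735 = -1338/5 + (-72 + 36*sqrt(2))*735 = -1338/5 + (-52920 + 26460*sqrt(2)) = -265938/5 + 26460*sqrt(2)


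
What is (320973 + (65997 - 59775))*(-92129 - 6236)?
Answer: -32184536175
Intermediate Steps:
(320973 + (65997 - 59775))*(-92129 - 6236) = (320973 + 6222)*(-98365) = 327195*(-98365) = -32184536175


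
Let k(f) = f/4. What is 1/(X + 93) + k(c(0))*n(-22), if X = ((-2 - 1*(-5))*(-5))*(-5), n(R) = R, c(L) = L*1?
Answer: 1/168 ≈ 0.0059524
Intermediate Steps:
c(L) = L
k(f) = f/4 (k(f) = f*(¼) = f/4)
X = 75 (X = ((-2 + 5)*(-5))*(-5) = (3*(-5))*(-5) = -15*(-5) = 75)
1/(X + 93) + k(c(0))*n(-22) = 1/(75 + 93) + ((¼)*0)*(-22) = 1/168 + 0*(-22) = 1/168 + 0 = 1/168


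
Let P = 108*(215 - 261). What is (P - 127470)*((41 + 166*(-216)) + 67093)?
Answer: -4142395764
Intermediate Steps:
P = -4968 (P = 108*(-46) = -4968)
(P - 127470)*((41 + 166*(-216)) + 67093) = (-4968 - 127470)*((41 + 166*(-216)) + 67093) = -132438*((41 - 35856) + 67093) = -132438*(-35815 + 67093) = -132438*31278 = -4142395764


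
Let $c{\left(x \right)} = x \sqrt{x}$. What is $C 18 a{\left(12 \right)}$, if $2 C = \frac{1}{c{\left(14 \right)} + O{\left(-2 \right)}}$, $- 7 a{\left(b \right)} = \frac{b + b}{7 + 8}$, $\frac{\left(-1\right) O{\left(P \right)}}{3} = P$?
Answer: $\frac{108}{23695} - \frac{36 \sqrt{14}}{3385} \approx -0.035235$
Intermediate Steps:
$O{\left(P \right)} = - 3 P$
$c{\left(x \right)} = x^{\frac{3}{2}}$
$a{\left(b \right)} = - \frac{2 b}{105}$ ($a{\left(b \right)} = - \frac{\left(b + b\right) \frac{1}{7 + 8}}{7} = - \frac{2 b \frac{1}{15}}{7} = - \frac{\frac{2}{15} b}{7} = - \frac{2 b}{105}$)
$C = \frac{1}{2 \left(6 + 14 \sqrt{14}\right)}$ ($C = \frac{1}{2 \left(14^{\frac{3}{2}} - -6\right)} = \frac{1}{2 \left(14 \sqrt{14} + 6\right)} = \frac{1}{2 \left(6 + 14 \sqrt{14}\right)} \approx 0.0085641$)
$C 18 a{\left(12 \right)} = \left(- \frac{3}{2708} + \frac{7 \sqrt{14}}{2708}\right) 18 \left(\left(- \frac{2}{105}\right) 12\right) = \left(- \frac{27}{1354} + \frac{63 \sqrt{14}}{1354}\right) \left(- \frac{8}{35}\right) = \frac{108}{23695} - \frac{36 \sqrt{14}}{3385}$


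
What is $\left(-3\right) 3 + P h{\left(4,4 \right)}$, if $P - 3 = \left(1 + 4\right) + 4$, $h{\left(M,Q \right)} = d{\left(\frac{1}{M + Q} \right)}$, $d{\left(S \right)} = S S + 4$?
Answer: $\frac{627}{16} \approx 39.188$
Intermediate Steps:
$d{\left(S \right)} = 4 + S^{2}$ ($d{\left(S \right)} = S^{2} + 4 = 4 + S^{2}$)
$h{\left(M,Q \right)} = 4 + \frac{1}{\left(M + Q\right)^{2}}$ ($h{\left(M,Q \right)} = 4 + \left(\frac{1}{M + Q}\right)^{2} = 4 + \frac{1}{\left(M + Q\right)^{2}}$)
$P = 12$ ($P = 3 + \left(\left(1 + 4\right) + 4\right) = 3 + \left(5 + 4\right) = 3 + 9 = 12$)
$\left(-3\right) 3 + P h{\left(4,4 \right)} = \left(-3\right) 3 + 12 \left(4 + \frac{1}{\left(4 + 4\right)^{2}}\right) = -9 + 12 \left(4 + \frac{1}{64}\right) = -9 + 12 \cdot \frac{257}{64} = -9 + \frac{771}{16} = \frac{627}{16}$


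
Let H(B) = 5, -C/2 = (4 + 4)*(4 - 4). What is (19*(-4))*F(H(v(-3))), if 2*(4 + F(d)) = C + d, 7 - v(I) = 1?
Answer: 114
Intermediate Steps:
C = 0 (C = -2*(4 + 4)*(4 - 4) = -16*0 = -2*0 = 0)
v(I) = 6 (v(I) = 7 - 1*1 = 7 - 1 = 6)
F(d) = -4 + d/2 (F(d) = -4 + (0 + d)/2 = -4 + d/2)
(19*(-4))*F(H(v(-3))) = (19*(-4))*(-4 + (1/2)*5) = -76*(-4 + 5/2) = -76*(-3/2) = 114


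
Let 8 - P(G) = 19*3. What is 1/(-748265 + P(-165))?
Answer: -1/748314 ≈ -1.3363e-6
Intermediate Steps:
P(G) = -49 (P(G) = 8 - 19*3 = 8 - 1*57 = 8 - 57 = -49)
1/(-748265 + P(-165)) = 1/(-748265 - 49) = 1/(-748314) = -1/748314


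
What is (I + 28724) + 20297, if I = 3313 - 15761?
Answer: 36573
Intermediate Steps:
I = -12448
(I + 28724) + 20297 = (-12448 + 28724) + 20297 = 16276 + 20297 = 36573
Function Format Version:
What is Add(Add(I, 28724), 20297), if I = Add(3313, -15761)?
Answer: 36573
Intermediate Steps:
I = -12448
Add(Add(I, 28724), 20297) = Add(Add(-12448, 28724), 20297) = Add(16276, 20297) = 36573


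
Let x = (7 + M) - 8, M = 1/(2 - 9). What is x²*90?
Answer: 5760/49 ≈ 117.55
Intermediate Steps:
M = -⅐ (M = 1/(-7) = -⅐ ≈ -0.14286)
x = -8/7 (x = (7 - ⅐) - 8 = 48/7 - 8 = -8/7 ≈ -1.1429)
x²*90 = (-8/7)²*90 = (64/49)*90 = 5760/49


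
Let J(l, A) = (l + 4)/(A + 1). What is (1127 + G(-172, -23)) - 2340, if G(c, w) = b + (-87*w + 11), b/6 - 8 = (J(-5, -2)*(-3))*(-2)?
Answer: 883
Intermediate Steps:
J(l, A) = (4 + l)/(1 + A)
b = 84 (b = 48 + 6*((((4 - 5)/(1 - 2))*(-3))*(-2)) = 48 + 6*(((-1/(-1))*(-3))*(-2)) = 48 + 6*((-1*(-1)*(-3))*(-2)) = 48 + 6*((1*(-3))*(-2)) = 48 + 6*(-3*(-2)) = 48 + 6*6 = 48 + 36 = 84)
G(c, w) = 95 - 87*w (G(c, w) = 84 + (-87*w + 11) = 84 + (11 - 87*w) = 95 - 87*w)
(1127 + G(-172, -23)) - 2340 = (1127 + (95 - 87*(-23))) - 2340 = (1127 + (95 + 2001)) - 2340 = (1127 + 2096) - 2340 = 3223 - 2340 = 883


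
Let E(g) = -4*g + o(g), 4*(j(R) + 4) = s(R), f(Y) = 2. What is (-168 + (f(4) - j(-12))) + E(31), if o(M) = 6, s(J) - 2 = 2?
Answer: -281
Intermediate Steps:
s(J) = 4 (s(J) = 2 + 2 = 4)
j(R) = -3 (j(R) = -4 + (1/4)*4 = -4 + 1 = -3)
E(g) = 6 - 4*g (E(g) = -4*g + 6 = 6 - 4*g)
(-168 + (f(4) - j(-12))) + E(31) = (-168 + (2 - 1*(-3))) + (6 - 4*31) = (-168 + (2 + 3)) + (6 - 124) = (-168 + 5) - 118 = -163 - 118 = -281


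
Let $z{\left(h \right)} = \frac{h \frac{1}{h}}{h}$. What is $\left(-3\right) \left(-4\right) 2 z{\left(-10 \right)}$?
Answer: $- \frac{12}{5} \approx -2.4$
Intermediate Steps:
$z{\left(h \right)} = \frac{1}{h}$ ($z{\left(h \right)} = 1 \frac{1}{h} = \frac{1}{h}$)
$\left(-3\right) \left(-4\right) 2 z{\left(-10 \right)} = \frac{\left(-3\right) \left(-4\right) 2}{-10} = 12 \cdot 2 \left(- \frac{1}{10}\right) = 24 \left(- \frac{1}{10}\right) = - \frac{12}{5}$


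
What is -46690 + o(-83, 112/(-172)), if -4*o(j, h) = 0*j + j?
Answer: -186677/4 ≈ -46669.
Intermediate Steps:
o(j, h) = -j/4 (o(j, h) = -(0*j + j)/4 = -(0 + j)/4 = -j/4)
-46690 + o(-83, 112/(-172)) = -46690 - 1/4*(-83) = -46690 + 83/4 = -186677/4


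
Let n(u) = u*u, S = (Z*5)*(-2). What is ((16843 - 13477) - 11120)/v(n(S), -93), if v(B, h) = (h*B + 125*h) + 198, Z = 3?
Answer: 7754/95127 ≈ 0.081512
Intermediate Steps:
S = -30 (S = (3*5)*(-2) = 15*(-2) = -30)
n(u) = u**2
v(B, h) = 198 + 125*h + B*h (v(B, h) = (B*h + 125*h) + 198 = (125*h + B*h) + 198 = 198 + 125*h + B*h)
((16843 - 13477) - 11120)/v(n(S), -93) = ((16843 - 13477) - 11120)/(198 + 125*(-93) + (-30)**2*(-93)) = (3366 - 11120)/(198 - 11625 + 900*(-93)) = -7754/(198 - 11625 - 83700) = -7754/(-95127) = -7754*(-1/95127) = 7754/95127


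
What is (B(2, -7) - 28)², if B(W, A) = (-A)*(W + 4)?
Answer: 196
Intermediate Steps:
B(W, A) = -A*(4 + W) (B(W, A) = (-A)*(4 + W) = -A*(4 + W))
(B(2, -7) - 28)² = (-1*(-7)*(4 + 2) - 28)² = (-1*(-7)*6 - 28)² = (42 - 28)² = 14² = 196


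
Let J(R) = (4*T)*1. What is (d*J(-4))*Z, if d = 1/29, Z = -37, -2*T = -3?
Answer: -222/29 ≈ -7.6552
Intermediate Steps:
T = 3/2 (T = -½*(-3) = 3/2 ≈ 1.5000)
d = 1/29 ≈ 0.034483
J(R) = 6 (J(R) = (4*(3/2))*1 = 6*1 = 6)
(d*J(-4))*Z = ((1/29)*6)*(-37) = (6/29)*(-37) = -222/29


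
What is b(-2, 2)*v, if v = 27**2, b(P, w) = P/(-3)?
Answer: 486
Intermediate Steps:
b(P, w) = -P/3 (b(P, w) = P*(-1/3) = -P/3)
v = 729
b(-2, 2)*v = -1/3*(-2)*729 = (2/3)*729 = 486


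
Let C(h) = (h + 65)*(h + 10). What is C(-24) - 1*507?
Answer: -1081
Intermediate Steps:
C(h) = (10 + h)*(65 + h) (C(h) = (65 + h)*(10 + h) = (10 + h)*(65 + h))
C(-24) - 1*507 = (650 + (-24)² + 75*(-24)) - 1*507 = (650 + 576 - 1800) - 507 = -574 - 507 = -1081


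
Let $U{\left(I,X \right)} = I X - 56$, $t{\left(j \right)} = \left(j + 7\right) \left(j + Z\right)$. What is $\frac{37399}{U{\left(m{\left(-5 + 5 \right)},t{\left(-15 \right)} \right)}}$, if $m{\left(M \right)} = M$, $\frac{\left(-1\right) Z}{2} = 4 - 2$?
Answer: $- \frac{37399}{56} \approx -667.84$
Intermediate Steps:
$Z = -4$ ($Z = - 2 \left(4 - 2\right) = \left(-2\right) 2 = -4$)
$t{\left(j \right)} = \left(-4 + j\right) \left(7 + j\right)$ ($t{\left(j \right)} = \left(j + 7\right) \left(j - 4\right) = \left(7 + j\right) \left(-4 + j\right) = \left(-4 + j\right) \left(7 + j\right)$)
$U{\left(I,X \right)} = -56 + I X$
$\frac{37399}{U{\left(m{\left(-5 + 5 \right)},t{\left(-15 \right)} \right)}} = \frac{37399}{-56 + \left(-5 + 5\right) \left(-28 + \left(-15\right)^{2} + 3 \left(-15\right)\right)} = \frac{37399}{-56 + 0 \left(-28 + 225 - 45\right)} = \frac{37399}{-56 + 0 \cdot 152} = \frac{37399}{-56 + 0} = \frac{37399}{-56} = 37399 \left(- \frac{1}{56}\right) = - \frac{37399}{56}$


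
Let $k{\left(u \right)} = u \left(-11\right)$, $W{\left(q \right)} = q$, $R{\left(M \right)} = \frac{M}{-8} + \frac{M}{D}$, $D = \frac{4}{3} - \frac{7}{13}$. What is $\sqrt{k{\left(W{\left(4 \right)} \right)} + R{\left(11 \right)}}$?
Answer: $\frac{3 i \sqrt{53878}}{124} \approx 5.6157 i$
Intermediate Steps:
$D = \frac{31}{39}$ ($D = 4 \cdot \frac{1}{3} - \frac{7}{13} = \frac{4}{3} - \frac{7}{13} = \frac{31}{39} \approx 0.79487$)
$R{\left(M \right)} = \frac{281 M}{248}$ ($R{\left(M \right)} = \frac{M}{-8} + \frac{M}{\frac{31}{39}} = M \left(- \frac{1}{8}\right) + M \frac{39}{31} = - \frac{M}{8} + \frac{39 M}{31} = \frac{281 M}{248}$)
$k{\left(u \right)} = - 11 u$
$\sqrt{k{\left(W{\left(4 \right)} \right)} + R{\left(11 \right)}} = \sqrt{\left(-11\right) 4 + \frac{281}{248} \cdot 11} = \sqrt{-44 + \frac{3091}{248}} = \sqrt{- \frac{7821}{248}} = \frac{3 i \sqrt{53878}}{124}$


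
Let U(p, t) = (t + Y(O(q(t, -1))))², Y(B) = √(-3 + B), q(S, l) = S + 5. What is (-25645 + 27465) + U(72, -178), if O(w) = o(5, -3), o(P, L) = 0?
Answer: 33501 - 356*I*√3 ≈ 33501.0 - 616.61*I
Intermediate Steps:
q(S, l) = 5 + S
O(w) = 0
U(p, t) = (t + I*√3)² (U(p, t) = (t + √(-3 + 0))² = (t + √(-3))² = (t + I*√3)²)
(-25645 + 27465) + U(72, -178) = (-25645 + 27465) + (-178 + I*√3)² = 1820 + (-178 + I*√3)²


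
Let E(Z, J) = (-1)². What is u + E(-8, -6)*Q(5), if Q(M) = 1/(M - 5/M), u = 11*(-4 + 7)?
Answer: 133/4 ≈ 33.250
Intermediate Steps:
E(Z, J) = 1
u = 33 (u = 11*3 = 33)
u + E(-8, -6)*Q(5) = 33 + 1*(5/(-5 + 5²)) = 33 + 1*(5/(-5 + 25)) = 33 + 1*(5/20) = 33 + 1*(5*(1/20)) = 33 + 1*(¼) = 33 + ¼ = 133/4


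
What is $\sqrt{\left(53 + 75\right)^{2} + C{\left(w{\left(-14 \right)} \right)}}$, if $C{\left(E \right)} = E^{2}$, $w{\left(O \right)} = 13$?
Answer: $\sqrt{16553} \approx 128.66$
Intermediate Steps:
$\sqrt{\left(53 + 75\right)^{2} + C{\left(w{\left(-14 \right)} \right)}} = \sqrt{\left(53 + 75\right)^{2} + 13^{2}} = \sqrt{128^{2} + 169} = \sqrt{16384 + 169} = \sqrt{16553}$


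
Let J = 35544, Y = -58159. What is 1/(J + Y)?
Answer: -1/22615 ≈ -4.4218e-5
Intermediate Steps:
1/(J + Y) = 1/(35544 - 58159) = 1/(-22615) = -1/22615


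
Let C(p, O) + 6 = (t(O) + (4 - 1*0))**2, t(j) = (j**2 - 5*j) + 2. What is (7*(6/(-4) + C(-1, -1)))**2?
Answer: 3651921/4 ≈ 9.1298e+5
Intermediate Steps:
t(j) = 2 + j**2 - 5*j
C(p, O) = -6 + (6 + O**2 - 5*O)**2 (C(p, O) = -6 + ((2 + O**2 - 5*O) + (4 - 1*0))**2 = -6 + ((2 + O**2 - 5*O) + (4 + 0))**2 = -6 + ((2 + O**2 - 5*O) + 4)**2 = -6 + (6 + O**2 - 5*O)**2)
(7*(6/(-4) + C(-1, -1)))**2 = (7*(6/(-4) + (-6 + (6 + (-1)**2 - 5*(-1))**2)))**2 = (7*(6*(-1/4) + (-6 + (6 + 1 + 5)**2)))**2 = (7*(-3/2 + (-6 + 12**2)))**2 = (7*(-3/2 + (-6 + 144)))**2 = (7*(-3/2 + 138))**2 = (7*(273/2))**2 = (1911/2)**2 = 3651921/4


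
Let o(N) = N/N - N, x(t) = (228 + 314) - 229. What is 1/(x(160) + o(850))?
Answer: -1/536 ≈ -0.0018657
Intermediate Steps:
x(t) = 313 (x(t) = 542 - 229 = 313)
o(N) = 1 - N
1/(x(160) + o(850)) = 1/(313 + (1 - 1*850)) = 1/(313 + (1 - 850)) = 1/(313 - 849) = 1/(-536) = -1/536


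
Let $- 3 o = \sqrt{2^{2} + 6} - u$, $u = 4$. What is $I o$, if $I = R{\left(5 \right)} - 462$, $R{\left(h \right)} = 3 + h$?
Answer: $- \frac{1816}{3} + \frac{454 \sqrt{10}}{3} \approx -126.78$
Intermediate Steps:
$I = -454$ ($I = \left(3 + 5\right) - 462 = 8 - 462 = -454$)
$o = \frac{4}{3} - \frac{\sqrt{10}}{3}$ ($o = - \frac{\sqrt{2^{2} + 6} - 4}{3} = - \frac{\sqrt{4 + 6} - 4}{3} = - \frac{\sqrt{10} - 4}{3} = - \frac{-4 + \sqrt{10}}{3} = \frac{4}{3} - \frac{\sqrt{10}}{3} \approx 0.27924$)
$I o = - 454 \left(\frac{4}{3} - \frac{\sqrt{10}}{3}\right) = - \frac{1816}{3} + \frac{454 \sqrt{10}}{3}$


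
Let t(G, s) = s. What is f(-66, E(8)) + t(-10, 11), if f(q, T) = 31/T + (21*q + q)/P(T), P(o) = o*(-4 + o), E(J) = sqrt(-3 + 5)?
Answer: 803/7 + 3121*sqrt(2)/14 ≈ 429.98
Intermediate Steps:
E(J) = sqrt(2)
f(q, T) = 31/T + 22*q/(T*(-4 + T)) (f(q, T) = 31/T + (21*q + q)/((T*(-4 + T))) = 31/T + (22*q)*(1/(T*(-4 + T))) = 31/T + 22*q/(T*(-4 + T)))
f(-66, E(8)) + t(-10, 11) = (-124 + 22*(-66) + 31*sqrt(2))/((sqrt(2))*(-4 + sqrt(2))) + 11 = (sqrt(2)/2)*(-124 - 1452 + 31*sqrt(2))/(-4 + sqrt(2)) + 11 = (sqrt(2)/2)*(-1576 + 31*sqrt(2))/(-4 + sqrt(2)) + 11 = sqrt(2)*(-1576 + 31*sqrt(2))/(2*(-4 + sqrt(2))) + 11 = 11 + sqrt(2)*(-1576 + 31*sqrt(2))/(2*(-4 + sqrt(2)))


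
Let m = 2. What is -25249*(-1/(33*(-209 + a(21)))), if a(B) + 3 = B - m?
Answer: -25249/6369 ≈ -3.9644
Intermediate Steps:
a(B) = -5 + B (a(B) = -3 + (B - 1*2) = -3 + (B - 2) = -3 + (-2 + B) = -5 + B)
-25249*(-1/(33*(-209 + a(21)))) = -25249*(-1/(33*(-209 + (-5 + 21)))) = -25249*(-1/(33*(-209 + 16))) = -25249/((-33*(-193))) = -25249/6369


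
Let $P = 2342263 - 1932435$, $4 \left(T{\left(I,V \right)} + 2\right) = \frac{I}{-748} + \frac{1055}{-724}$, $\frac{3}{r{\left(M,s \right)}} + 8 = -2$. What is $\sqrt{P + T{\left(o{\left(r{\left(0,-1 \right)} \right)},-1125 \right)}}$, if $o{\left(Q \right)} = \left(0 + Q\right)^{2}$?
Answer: $\frac{\sqrt{751206724054858137}}{1353880} \approx 640.18$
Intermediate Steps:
$r{\left(M,s \right)} = - \frac{3}{10}$ ($r{\left(M,s \right)} = \frac{3}{-8 - 2} = \frac{3}{-10} = 3 \left(- \frac{1}{10}\right) = - \frac{3}{10}$)
$o{\left(Q \right)} = Q^{2}$
$T{\left(I,V \right)} = - \frac{6847}{2896} - \frac{I}{2992}$ ($T{\left(I,V \right)} = -2 + \frac{\frac{I}{-748} + \frac{1055}{-724}}{4} = -2 + \frac{I \left(- \frac{1}{748}\right) + 1055 \left(- \frac{1}{724}\right)}{4} = -2 + \frac{- \frac{I}{748} - \frac{1055}{724}}{4} = -2 + \frac{- \frac{1055}{724} - \frac{I}{748}}{4} = -2 - \left(\frac{1055}{2896} + \frac{I}{2992}\right) = - \frac{6847}{2896} - \frac{I}{2992}$)
$P = 409828$ ($P = 2342263 - 1932435 = 409828$)
$\sqrt{P + T{\left(o{\left(r{\left(0,-1 \right)} \right)},-1125 \right)}} = \sqrt{409828 - \left(\frac{6847}{2896} + \frac{\left(- \frac{3}{10}\right)^{2}}{2992}\right)} = \sqrt{409828 - \frac{128040529}{54155200}} = \sqrt{\frac{22194189265071}{54155200}} = \frac{\sqrt{751206724054858137}}{1353880}$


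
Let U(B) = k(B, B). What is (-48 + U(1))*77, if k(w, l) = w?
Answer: -3619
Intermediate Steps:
U(B) = B
(-48 + U(1))*77 = (-48 + 1)*77 = -47*77 = -3619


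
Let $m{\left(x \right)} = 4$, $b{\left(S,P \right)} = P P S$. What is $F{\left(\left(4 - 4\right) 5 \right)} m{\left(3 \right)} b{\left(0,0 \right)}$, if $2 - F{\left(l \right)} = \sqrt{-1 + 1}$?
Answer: $0$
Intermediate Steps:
$b{\left(S,P \right)} = S P^{2}$ ($b{\left(S,P \right)} = P^{2} S = S P^{2}$)
$F{\left(l \right)} = 2$ ($F{\left(l \right)} = 2 - \sqrt{-1 + 1} = 2 - \sqrt{0} = 2 - 0 = 2 + 0 = 2$)
$F{\left(\left(4 - 4\right) 5 \right)} m{\left(3 \right)} b{\left(0,0 \right)} = 2 \cdot 4 \cdot 0 \cdot 0^{2} = 8 \cdot 0 \cdot 0 = 8 \cdot 0 = 0$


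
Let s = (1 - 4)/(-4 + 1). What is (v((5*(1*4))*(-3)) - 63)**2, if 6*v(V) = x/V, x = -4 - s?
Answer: 20566225/5184 ≈ 3967.3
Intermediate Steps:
s = 1 (s = -3/(-3) = -3*(-1/3) = 1)
x = -5 (x = -4 - 1*1 = -4 - 1 = -5)
v(V) = -5/(6*V) (v(V) = (-5/V)/6 = -5/(6*V))
(v((5*(1*4))*(-3)) - 63)**2 = (-5/(6*((5*(1*4))*(-3))) - 63)**2 = (-5/(6*((5*4)*(-3))) - 63)**2 = (-5/(6*(20*(-3))) - 63)**2 = (-5/6/(-60) - 63)**2 = (-5/6*(-1/60) - 63)**2 = (1/72 - 63)**2 = (-4535/72)**2 = 20566225/5184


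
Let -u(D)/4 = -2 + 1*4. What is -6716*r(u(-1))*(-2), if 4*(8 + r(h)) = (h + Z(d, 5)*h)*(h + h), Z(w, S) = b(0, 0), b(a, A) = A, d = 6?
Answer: 322368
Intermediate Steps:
Z(w, S) = 0
u(D) = -8 (u(D) = -4*(-2 + 1*4) = -4*(-2 + 4) = -4*2 = -8)
r(h) = -8 + h²/2 (r(h) = -8 + ((h + 0*h)*(h + h))/4 = -8 + ((h + 0)*(2*h))/4 = -8 + (h*(2*h))/4 = -8 + (2*h²)/4 = -8 + h²/2)
-6716*r(u(-1))*(-2) = -6716*(-8 + (½)*(-8)²)*(-2) = -6716*(-8 + (½)*64)*(-2) = -6716*(-8 + 32)*(-2) = -161184*(-2) = -6716*(-48) = 322368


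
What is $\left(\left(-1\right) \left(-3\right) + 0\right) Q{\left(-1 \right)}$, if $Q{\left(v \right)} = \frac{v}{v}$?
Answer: $3$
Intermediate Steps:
$Q{\left(v \right)} = 1$
$\left(\left(-1\right) \left(-3\right) + 0\right) Q{\left(-1 \right)} = \left(\left(-1\right) \left(-3\right) + 0\right) 1 = \left(3 + 0\right) 1 = 3 \cdot 1 = 3$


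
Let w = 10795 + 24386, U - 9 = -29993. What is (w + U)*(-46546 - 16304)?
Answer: -326631450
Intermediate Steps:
U = -29984 (U = 9 - 29993 = -29984)
w = 35181
(w + U)*(-46546 - 16304) = (35181 - 29984)*(-46546 - 16304) = 5197*(-62850) = -326631450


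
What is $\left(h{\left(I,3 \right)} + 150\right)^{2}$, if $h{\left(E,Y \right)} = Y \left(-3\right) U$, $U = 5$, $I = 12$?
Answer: $11025$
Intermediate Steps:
$h{\left(E,Y \right)} = - 15 Y$ ($h{\left(E,Y \right)} = Y \left(-3\right) 5 = - 3 Y 5 = - 15 Y$)
$\left(h{\left(I,3 \right)} + 150\right)^{2} = \left(\left(-15\right) 3 + 150\right)^{2} = \left(-45 + 150\right)^{2} = 105^{2} = 11025$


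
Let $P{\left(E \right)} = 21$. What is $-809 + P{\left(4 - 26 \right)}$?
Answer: $-788$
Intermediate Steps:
$-809 + P{\left(4 - 26 \right)} = -809 + 21 = -788$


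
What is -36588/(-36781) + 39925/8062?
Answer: 1763453881/296528422 ≈ 5.9470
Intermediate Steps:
-36588/(-36781) + 39925/8062 = -36588*(-1/36781) + 39925*(1/8062) = 36588/36781 + 39925/8062 = 1763453881/296528422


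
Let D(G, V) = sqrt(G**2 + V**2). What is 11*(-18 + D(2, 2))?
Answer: -198 + 22*sqrt(2) ≈ -166.89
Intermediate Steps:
11*(-18 + D(2, 2)) = 11*(-18 + sqrt(2**2 + 2**2)) = 11*(-18 + sqrt(4 + 4)) = 11*(-18 + sqrt(8)) = 11*(-18 + 2*sqrt(2)) = -198 + 22*sqrt(2)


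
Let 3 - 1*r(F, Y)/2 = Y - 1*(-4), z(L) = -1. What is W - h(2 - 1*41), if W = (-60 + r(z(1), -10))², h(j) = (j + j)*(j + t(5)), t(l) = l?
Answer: -888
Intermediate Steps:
r(F, Y) = -2 - 2*Y (r(F, Y) = 6 - 2*(Y - 1*(-4)) = 6 - 2*(Y + 4) = 6 - 2*(4 + Y) = 6 + (-8 - 2*Y) = -2 - 2*Y)
h(j) = 2*j*(5 + j) (h(j) = (j + j)*(j + 5) = (2*j)*(5 + j) = 2*j*(5 + j))
W = 1764 (W = (-60 + (-2 - 2*(-10)))² = (-60 + (-2 + 20))² = (-60 + 18)² = (-42)² = 1764)
W - h(2 - 1*41) = 1764 - 2*(2 - 1*41)*(5 + (2 - 1*41)) = 1764 - 2*(2 - 41)*(5 + (2 - 41)) = 1764 - 2*(-39)*(5 - 39) = 1764 - 2*(-39)*(-34) = 1764 - 1*2652 = 1764 - 2652 = -888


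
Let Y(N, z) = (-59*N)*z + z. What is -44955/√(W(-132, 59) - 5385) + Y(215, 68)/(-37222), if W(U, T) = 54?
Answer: 431256/18611 + 14985*I*√5331/1777 ≈ 23.172 + 615.71*I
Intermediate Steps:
Y(N, z) = z - 59*N*z (Y(N, z) = -59*N*z + z = z - 59*N*z)
-44955/√(W(-132, 59) - 5385) + Y(215, 68)/(-37222) = -44955/√(54 - 5385) + (68*(1 - 59*215))/(-37222) = -44955*(-I*√5331/5331) + (68*(1 - 12685))*(-1/37222) = -44955*(-I*√5331/5331) + (68*(-12684))*(-1/37222) = -(-14985)*I*√5331/1777 - 862512*(-1/37222) = 14985*I*√5331/1777 + 431256/18611 = 431256/18611 + 14985*I*√5331/1777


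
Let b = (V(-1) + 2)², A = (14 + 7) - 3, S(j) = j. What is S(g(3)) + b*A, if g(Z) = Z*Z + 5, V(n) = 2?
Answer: 302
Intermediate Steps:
g(Z) = 5 + Z² (g(Z) = Z² + 5 = 5 + Z²)
A = 18 (A = 21 - 3 = 18)
b = 16 (b = (2 + 2)² = 4² = 16)
S(g(3)) + b*A = (5 + 3²) + 16*18 = (5 + 9) + 288 = 14 + 288 = 302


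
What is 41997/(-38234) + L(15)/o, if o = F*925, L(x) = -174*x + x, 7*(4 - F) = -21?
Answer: -1514889/1010470 ≈ -1.4992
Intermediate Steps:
F = 7 (F = 4 - ⅐*(-21) = 4 + 3 = 7)
L(x) = -173*x
o = 6475 (o = 7*925 = 6475)
41997/(-38234) + L(15)/o = 41997/(-38234) - 173*15/6475 = 41997*(-1/38234) - 2595*1/6475 = -41997/38234 - 519/1295 = -1514889/1010470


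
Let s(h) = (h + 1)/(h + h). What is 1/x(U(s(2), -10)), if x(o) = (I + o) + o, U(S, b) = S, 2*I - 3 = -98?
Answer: -1/46 ≈ -0.021739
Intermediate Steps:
I = -95/2 (I = 3/2 + (1/2)*(-98) = 3/2 - 49 = -95/2 ≈ -47.500)
s(h) = (1 + h)/(2*h) (s(h) = (1 + h)/((2*h)) = (1 + h)*(1/(2*h)) = (1 + h)/(2*h))
x(o) = -95/2 + 2*o (x(o) = (-95/2 + o) + o = -95/2 + 2*o)
1/x(U(s(2), -10)) = 1/(-95/2 + 2*((1/2)*(1 + 2)/2)) = 1/(-95/2 + 2*((1/2)*(1/2)*3)) = 1/(-95/2 + 2*(3/4)) = 1/(-95/2 + 3/2) = 1/(-46) = -1/46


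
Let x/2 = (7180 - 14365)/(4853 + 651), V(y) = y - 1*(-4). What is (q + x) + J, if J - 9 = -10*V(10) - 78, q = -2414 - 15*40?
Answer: -8876881/2752 ≈ -3225.6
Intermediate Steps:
V(y) = 4 + y (V(y) = y + 4 = 4 + y)
q = -3014 (q = -2414 - 600 = -3014)
x = -7185/2752 (x = 2*((7180 - 14365)/(4853 + 651)) = 2*(-7185/5504) = -7185/2752 ≈ -2.6108)
J = -209 (J = 9 + (-10*(4 + 10) - 78) = 9 + (-10*14 - 78) = 9 + (-140 - 78) = 9 - 218 = -209)
(q + x) + J = (-3014 - 7185/2752) - 209 = -8301713/2752 - 209 = -8876881/2752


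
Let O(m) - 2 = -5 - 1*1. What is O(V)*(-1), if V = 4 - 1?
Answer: 4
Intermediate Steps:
V = 3
O(m) = -4 (O(m) = 2 + (-5 - 1*1) = 2 + (-5 - 1) = 2 - 6 = -4)
O(V)*(-1) = -4*(-1) = 4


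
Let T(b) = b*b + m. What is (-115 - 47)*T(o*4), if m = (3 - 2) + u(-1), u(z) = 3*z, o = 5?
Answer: -64476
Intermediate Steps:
m = -2 (m = (3 - 2) + 3*(-1) = 1 - 3 = -2)
T(b) = -2 + b**2 (T(b) = b*b - 2 = b**2 - 2 = -2 + b**2)
(-115 - 47)*T(o*4) = (-115 - 47)*(-2 + (5*4)**2) = -162*(-2 + 20**2) = -162*(-2 + 400) = -162*398 = -64476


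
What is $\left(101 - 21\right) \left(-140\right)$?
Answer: $-11200$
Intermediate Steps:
$\left(101 - 21\right) \left(-140\right) = 80 \left(-140\right) = -11200$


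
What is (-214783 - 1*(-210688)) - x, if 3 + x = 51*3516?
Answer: -183408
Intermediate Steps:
x = 179313 (x = -3 + 51*3516 = -3 + 179316 = 179313)
(-214783 - 1*(-210688)) - x = (-214783 - 1*(-210688)) - 1*179313 = (-214783 + 210688) - 179313 = -4095 - 179313 = -183408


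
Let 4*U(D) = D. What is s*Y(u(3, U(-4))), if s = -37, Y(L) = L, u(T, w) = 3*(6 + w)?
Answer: -555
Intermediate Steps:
U(D) = D/4
u(T, w) = 18 + 3*w
s*Y(u(3, U(-4))) = -37*(18 + 3*((1/4)*(-4))) = -37*(18 + 3*(-1)) = -37*(18 - 3) = -37*15 = -555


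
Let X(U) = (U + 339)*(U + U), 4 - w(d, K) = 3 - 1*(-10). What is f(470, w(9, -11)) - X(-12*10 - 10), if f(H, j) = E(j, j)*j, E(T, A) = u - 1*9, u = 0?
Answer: 54421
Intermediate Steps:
E(T, A) = -9 (E(T, A) = 0 - 1*9 = 0 - 9 = -9)
w(d, K) = -9 (w(d, K) = 4 - (3 - 1*(-10)) = 4 - (3 + 10) = 4 - 1*13 = 4 - 13 = -9)
f(H, j) = -9*j
X(U) = 2*U*(339 + U) (X(U) = (339 + U)*(2*U) = 2*U*(339 + U))
f(470, w(9, -11)) - X(-12*10 - 10) = -9*(-9) - 2*(-12*10 - 10)*(339 + (-12*10 - 10)) = 81 - 2*(-120 - 10)*(339 + (-120 - 10)) = 81 - 2*(-130)*(339 - 130) = 81 - 2*(-130)*209 = 81 - 1*(-54340) = 81 + 54340 = 54421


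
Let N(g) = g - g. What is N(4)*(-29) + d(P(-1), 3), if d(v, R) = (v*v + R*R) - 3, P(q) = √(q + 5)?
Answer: 10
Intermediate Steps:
P(q) = √(5 + q)
d(v, R) = -3 + R² + v² (d(v, R) = (v² + R²) - 3 = (R² + v²) - 3 = -3 + R² + v²)
N(g) = 0
N(4)*(-29) + d(P(-1), 3) = 0*(-29) + (-3 + 3² + (√(5 - 1))²) = 0 + (-3 + 9 + (√4)²) = 0 + (-3 + 9 + 2²) = 0 + (-3 + 9 + 4) = 0 + 10 = 10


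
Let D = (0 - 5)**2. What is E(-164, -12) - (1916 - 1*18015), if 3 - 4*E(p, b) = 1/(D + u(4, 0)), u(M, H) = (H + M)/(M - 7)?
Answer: 2286163/142 ≈ 16100.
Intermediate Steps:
D = 25 (D = (-5)**2 = 25)
u(M, H) = (H + M)/(-7 + M)
E(p, b) = 105/142 (E(p, b) = 3/4 - 1/(4*(25 + (0 + 4)/(-7 + 4))) = 3/4 - 1/(4*(25 + 4/(-3))) = 3/4 - 1/(4*(25 - 1/3*4)) = 3/4 - 1/(4*(25 - 4/3)) = 3/4 - 1/(4*71/3) = 3/4 - 1/4*3/71 = 3/4 - 3/284 = 105/142)
E(-164, -12) - (1916 - 1*18015) = 105/142 - (1916 - 1*18015) = 105/142 - (1916 - 18015) = 105/142 - 1*(-16099) = 105/142 + 16099 = 2286163/142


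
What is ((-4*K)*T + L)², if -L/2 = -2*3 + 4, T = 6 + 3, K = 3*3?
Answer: 102400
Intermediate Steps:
K = 9
T = 9
L = 4 (L = -2*(-2*3 + 4) = -2*(-6 + 4) = -2*(-2) = 4)
((-4*K)*T + L)² = (-4*9*9 + 4)² = (-36*9 + 4)² = (-324 + 4)² = (-320)² = 102400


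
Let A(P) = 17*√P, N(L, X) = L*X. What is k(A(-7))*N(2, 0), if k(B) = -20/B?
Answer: 0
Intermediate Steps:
k(A(-7))*N(2, 0) = (-20*(-I*√7/119))*(2*0) = -20*(-I*√7/119)*0 = -(-20)*I*√7/119*0 = (20*I*√7/119)*0 = 0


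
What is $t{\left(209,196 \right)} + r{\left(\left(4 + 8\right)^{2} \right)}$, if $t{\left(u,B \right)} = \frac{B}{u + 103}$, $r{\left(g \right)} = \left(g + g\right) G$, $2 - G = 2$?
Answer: $\frac{49}{78} \approx 0.62821$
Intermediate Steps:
$G = 0$ ($G = 2 - 2 = 0$)
$r{\left(g \right)} = 0$ ($r{\left(g \right)} = \left(g + g\right) 0 = 2 g 0 = 0$)
$t{\left(u,B \right)} = \frac{B}{103 + u}$
$t{\left(209,196 \right)} + r{\left(\left(4 + 8\right)^{2} \right)} = \frac{196}{103 + 209} + 0 = \frac{196}{312} + 0 = 196 \cdot \frac{1}{312} + 0 = \frac{49}{78} + 0 = \frac{49}{78}$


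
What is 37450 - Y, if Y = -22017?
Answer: 59467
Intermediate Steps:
37450 - Y = 37450 - 1*(-22017) = 37450 + 22017 = 59467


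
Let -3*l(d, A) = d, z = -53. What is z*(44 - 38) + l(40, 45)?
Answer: -994/3 ≈ -331.33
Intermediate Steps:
l(d, A) = -d/3
z*(44 - 38) + l(40, 45) = -53*(44 - 38) - ⅓*40 = -53*6 - 40/3 = -318 - 40/3 = -994/3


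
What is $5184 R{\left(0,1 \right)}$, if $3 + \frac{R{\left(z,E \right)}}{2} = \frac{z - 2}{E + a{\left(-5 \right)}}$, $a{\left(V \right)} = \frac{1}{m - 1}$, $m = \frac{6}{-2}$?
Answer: $-58752$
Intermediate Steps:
$m = -3$ ($m = 6 \left(- \frac{1}{2}\right) = -3$)
$a{\left(V \right)} = - \frac{1}{4}$ ($a{\left(V \right)} = \frac{1}{-3 - 1} = \frac{1}{-4} = - \frac{1}{4}$)
$R{\left(z,E \right)} = -6 + \frac{2 \left(-2 + z\right)}{- \frac{1}{4} + E}$ ($R{\left(z,E \right)} = -6 + 2 \frac{z - 2}{E - \frac{1}{4}} = -6 + 2 \frac{-2 + z}{- \frac{1}{4} + E} = -6 + \frac{2 \left(-2 + z\right)}{- \frac{1}{4} + E}$)
$5184 R{\left(0,1 \right)} = 5184 \frac{2 \left(-5 - 12 + 4 \cdot 0\right)}{-1 + 4 \cdot 1} = 5184 \frac{2 \left(-5 - 12 + 0\right)}{-1 + 4} = 5184 \cdot 2 \cdot \frac{1}{3} \left(-17\right) = 5184 \left(- \frac{34}{3}\right) = -58752$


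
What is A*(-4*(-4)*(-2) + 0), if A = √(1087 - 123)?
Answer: -64*√241 ≈ -993.55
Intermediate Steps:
A = 2*√241 (A = √964 = 2*√241 ≈ 31.048)
A*(-4*(-4)*(-2) + 0) = (2*√241)*(-4*(-4)*(-2) + 0) = (2*√241)*(16*(-2) + 0) = (2*√241)*(-32 + 0) = (2*√241)*(-32) = -64*√241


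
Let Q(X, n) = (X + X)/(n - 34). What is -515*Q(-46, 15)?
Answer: -47380/19 ≈ -2493.7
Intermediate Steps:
Q(X, n) = 2*X/(-34 + n) (Q(X, n) = (2*X)/(-34 + n) = 2*X/(-34 + n))
-515*Q(-46, 15) = -1030*(-46)/(-34 + 15) = -1030*(-46)/(-19) = -1030*(-46)*(-1)/19 = -515*92/19 = -47380/19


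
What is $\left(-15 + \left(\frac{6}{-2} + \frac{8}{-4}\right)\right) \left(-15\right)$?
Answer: $300$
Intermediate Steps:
$\left(-15 + \left(\frac{6}{-2} + \frac{8}{-4}\right)\right) \left(-15\right) = \left(-15 + \left(6 \left(- \frac{1}{2}\right) + 8 \left(- \frac{1}{4}\right)\right)\right) \left(-15\right) = \left(-15 - 5\right) \left(-15\right) = \left(-20\right) \left(-15\right) = 300$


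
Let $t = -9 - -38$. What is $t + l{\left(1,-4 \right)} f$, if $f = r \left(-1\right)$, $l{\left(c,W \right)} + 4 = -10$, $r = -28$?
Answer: $-363$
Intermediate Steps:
$t = 29$ ($t = -9 + 38 = 29$)
$l{\left(c,W \right)} = -14$ ($l{\left(c,W \right)} = -4 - 10 = -14$)
$f = 28$ ($f = \left(-28\right) \left(-1\right) = 28$)
$t + l{\left(1,-4 \right)} f = 29 - 392 = -363$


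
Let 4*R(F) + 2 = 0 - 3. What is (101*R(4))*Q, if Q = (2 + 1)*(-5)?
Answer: 7575/4 ≈ 1893.8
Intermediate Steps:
R(F) = -5/4 (R(F) = -½ + (0 - 3)/4 = -½ + (¼)*(-3) = -½ - ¾ = -5/4)
Q = -15 (Q = 3*(-5) = -15)
(101*R(4))*Q = (101*(-5/4))*(-15) = -505/4*(-15) = 7575/4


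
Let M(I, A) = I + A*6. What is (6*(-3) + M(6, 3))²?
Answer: 36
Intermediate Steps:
M(I, A) = I + 6*A
(6*(-3) + M(6, 3))² = (6*(-3) + (6 + 6*3))² = (-18 + (6 + 18))² = (-18 + 24)² = 6² = 36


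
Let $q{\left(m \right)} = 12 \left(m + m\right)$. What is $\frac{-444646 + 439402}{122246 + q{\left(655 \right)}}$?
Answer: $- \frac{2622}{68983} \approx -0.038009$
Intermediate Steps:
$q{\left(m \right)} = 24 m$ ($q{\left(m \right)} = 12 \cdot 2 m = 24 m$)
$\frac{-444646 + 439402}{122246 + q{\left(655 \right)}} = \frac{-444646 + 439402}{122246 + 24 \cdot 655} = - \frac{5244}{122246 + 15720} = - \frac{5244}{137966} = \left(-5244\right) \frac{1}{137966} = - \frac{2622}{68983}$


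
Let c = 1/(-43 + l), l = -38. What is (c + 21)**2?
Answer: 2890000/6561 ≈ 440.48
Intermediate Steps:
c = -1/81 (c = 1/(-43 - 38) = 1/(-81) = -1/81 ≈ -0.012346)
(c + 21)**2 = (-1/81 + 21)**2 = (1700/81)**2 = 2890000/6561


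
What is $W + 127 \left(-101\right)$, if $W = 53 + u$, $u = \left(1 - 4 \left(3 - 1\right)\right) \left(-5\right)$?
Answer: $-12739$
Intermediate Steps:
$u = 35$ ($u = \left(1 - 8\right) \left(-5\right) = \left(-7\right) \left(-5\right) = 35$)
$W = 88$ ($W = 53 + 35 = 88$)
$W + 127 \left(-101\right) = 88 + 127 \left(-101\right) = 88 - 12827 = -12739$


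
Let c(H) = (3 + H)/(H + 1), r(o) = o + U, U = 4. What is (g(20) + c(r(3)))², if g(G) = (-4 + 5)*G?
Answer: 7225/16 ≈ 451.56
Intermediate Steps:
r(o) = 4 + o (r(o) = o + 4 = 4 + o)
c(H) = (3 + H)/(1 + H)
g(G) = G (g(G) = 1*G = G)
(g(20) + c(r(3)))² = (20 + (3 + (4 + 3))/(1 + (4 + 3)))² = (20 + (3 + 7)/(1 + 7))² = (20 + 10/8)² = (20 + (⅛)*10)² = (20 + 5/4)² = (85/4)² = 7225/16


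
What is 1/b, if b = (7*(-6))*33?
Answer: -1/1386 ≈ -0.00072150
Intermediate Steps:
b = -1386 (b = -42*33 = -1386)
1/b = 1/(-1386) = -1/1386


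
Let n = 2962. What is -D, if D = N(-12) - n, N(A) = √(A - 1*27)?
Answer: 2962 - I*√39 ≈ 2962.0 - 6.245*I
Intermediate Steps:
N(A) = √(-27 + A) (N(A) = √(A - 27) = √(-27 + A))
D = -2962 + I*√39 (D = √(-27 - 12) - 1*2962 = √(-39) - 2962 = I*√39 - 2962 = -2962 + I*√39 ≈ -2962.0 + 6.245*I)
-D = -(-2962 + I*√39) = 2962 - I*√39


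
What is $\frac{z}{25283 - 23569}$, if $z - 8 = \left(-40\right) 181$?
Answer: $- \frac{3616}{857} \approx -4.2194$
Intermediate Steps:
$z = -7232$ ($z = 8 - 7240 = -7232$)
$\frac{z}{25283 - 23569} = - \frac{7232}{25283 - 23569} = - \frac{7232}{1714} = \left(-7232\right) \frac{1}{1714} = - \frac{3616}{857}$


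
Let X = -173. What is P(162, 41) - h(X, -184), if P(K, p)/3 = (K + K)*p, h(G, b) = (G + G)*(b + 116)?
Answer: 16324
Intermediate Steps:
h(G, b) = 2*G*(116 + b) (h(G, b) = (2*G)*(116 + b) = 2*G*(116 + b))
P(K, p) = 6*K*p (P(K, p) = 3*((K + K)*p) = 3*((2*K)*p) = 3*(2*K*p) = 6*K*p)
P(162, 41) - h(X, -184) = 6*162*41 - 2*(-173)*(116 - 184) = 39852 - 2*(-173)*(-68) = 39852 - 1*23528 = 39852 - 23528 = 16324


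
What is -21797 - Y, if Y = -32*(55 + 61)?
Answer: -18085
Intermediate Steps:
Y = -3712 (Y = -32*116 = -3712)
-21797 - Y = -21797 - 1*(-3712) = -21797 + 3712 = -18085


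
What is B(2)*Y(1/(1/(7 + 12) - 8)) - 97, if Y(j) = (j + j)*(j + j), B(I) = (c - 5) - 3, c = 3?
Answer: -2218917/22801 ≈ -97.317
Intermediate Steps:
B(I) = -5 (B(I) = (3 - 5) - 3 = -2 - 3 = -5)
Y(j) = 4*j**2 (Y(j) = (2*j)*(2*j) = 4*j**2)
B(2)*Y(1/(1/(7 + 12) - 8)) - 97 = -20*(1/(1/(7 + 12) - 8))**2 - 97 = -20*(1/(1/19 - 8))**2 - 97 = -20*(1/(-151/19))**2 - 97 = -20*(-19/151)**2 - 97 = -20*361/22801 - 97 = -5*1444/22801 - 97 = -7220/22801 - 97 = -2218917/22801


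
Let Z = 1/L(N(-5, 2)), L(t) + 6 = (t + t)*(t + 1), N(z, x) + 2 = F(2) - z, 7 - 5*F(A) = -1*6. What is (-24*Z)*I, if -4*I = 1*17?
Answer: 425/283 ≈ 1.5018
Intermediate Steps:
F(A) = 13/5 (F(A) = 7/5 - (-1)*6/5 = 7/5 - ⅕*(-6) = 7/5 + 6/5 = 13/5)
N(z, x) = ⅗ - z (N(z, x) = -2 + (13/5 - z) = ⅗ - z)
L(t) = -6 + 2*t*(1 + t) (L(t) = -6 + (t + t)*(t + 1) = -6 + (2*t)*(1 + t) = -6 + 2*t*(1 + t))
I = -17/4 ≈ -4.2500
Z = 25/1698 (Z = 1/(-6 + 2*(⅗ - 1*(-5)) + 2*(⅗ - 1*(-5))²) = 1/(-6 + 2*(⅗ + 5) + 2*(⅗ + 5)²) = 1/(-6 + 2*(28/5) + 2*(28/5)²) = 1/(-6 + 56/5 + 2*(784/25)) = 1/(-6 + 56/5 + 1568/25) = 1/(1698/25) = 25/1698 ≈ 0.014723)
(-24*Z)*I = -24*25/1698*(-17/4) = -100/283*(-17/4) = 425/283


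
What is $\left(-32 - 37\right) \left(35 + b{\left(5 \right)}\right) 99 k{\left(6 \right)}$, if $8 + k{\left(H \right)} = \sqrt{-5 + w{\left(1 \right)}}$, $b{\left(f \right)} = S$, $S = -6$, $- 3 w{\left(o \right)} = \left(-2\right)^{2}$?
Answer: $1584792 - 66033 i \sqrt{57} \approx 1.5848 \cdot 10^{6} - 4.9854 \cdot 10^{5} i$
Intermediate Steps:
$w{\left(o \right)} = - \frac{4}{3}$ ($w{\left(o \right)} = - \frac{\left(-2\right)^{2}}{3} = \left(- \frac{1}{3}\right) 4 = - \frac{4}{3}$)
$b{\left(f \right)} = -6$
$k{\left(H \right)} = -8 + \frac{i \sqrt{57}}{3}$ ($k{\left(H \right)} = -8 + \sqrt{-5 - \frac{4}{3}} = -8 + \sqrt{- \frac{19}{3}} = -8 + \frac{i \sqrt{57}}{3}$)
$\left(-32 - 37\right) \left(35 + b{\left(5 \right)}\right) 99 k{\left(6 \right)} = \left(-32 - 37\right) \left(35 - 6\right) 99 \left(-8 + \frac{i \sqrt{57}}{3}\right) = \left(-69\right) 29 \cdot 99 \left(-8 + \frac{i \sqrt{57}}{3}\right) = \left(-2001\right) 99 \left(-8 + \frac{i \sqrt{57}}{3}\right) = - 198099 \left(-8 + \frac{i \sqrt{57}}{3}\right) = 1584792 - 66033 i \sqrt{57}$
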